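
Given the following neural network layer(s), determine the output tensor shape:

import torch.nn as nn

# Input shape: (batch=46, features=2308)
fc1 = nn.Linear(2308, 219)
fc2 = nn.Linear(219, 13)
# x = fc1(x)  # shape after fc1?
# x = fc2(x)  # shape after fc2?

Input shape: (46, 2308)
  -> after fc1: (46, 219)
Output shape: (46, 13)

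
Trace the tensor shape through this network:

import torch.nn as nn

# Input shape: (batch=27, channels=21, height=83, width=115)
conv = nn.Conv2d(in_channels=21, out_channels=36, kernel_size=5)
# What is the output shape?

Input shape: (27, 21, 83, 115)
Output shape: (27, 36, 79, 111)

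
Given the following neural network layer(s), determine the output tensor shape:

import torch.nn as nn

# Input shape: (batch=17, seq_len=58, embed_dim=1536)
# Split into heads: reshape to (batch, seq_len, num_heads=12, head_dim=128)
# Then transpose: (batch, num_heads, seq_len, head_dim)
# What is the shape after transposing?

Input shape: (17, 58, 1536)
  -> after reshape: (17, 58, 12, 128)
Output shape: (17, 12, 58, 128)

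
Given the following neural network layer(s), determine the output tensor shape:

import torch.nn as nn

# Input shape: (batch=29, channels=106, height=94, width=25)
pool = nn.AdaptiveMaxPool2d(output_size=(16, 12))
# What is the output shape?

Input shape: (29, 106, 94, 25)
Output shape: (29, 106, 16, 12)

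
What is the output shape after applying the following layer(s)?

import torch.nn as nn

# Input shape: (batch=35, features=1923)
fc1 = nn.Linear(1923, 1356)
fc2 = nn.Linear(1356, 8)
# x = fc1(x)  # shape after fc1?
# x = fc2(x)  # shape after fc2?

Input shape: (35, 1923)
  -> after fc1: (35, 1356)
Output shape: (35, 8)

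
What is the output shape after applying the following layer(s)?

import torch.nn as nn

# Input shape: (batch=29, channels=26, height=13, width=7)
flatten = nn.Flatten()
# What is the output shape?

Input shape: (29, 26, 13, 7)
Output shape: (29, 2366)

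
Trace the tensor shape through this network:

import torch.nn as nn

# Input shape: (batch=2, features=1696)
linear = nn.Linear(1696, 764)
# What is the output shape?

Input shape: (2, 1696)
Output shape: (2, 764)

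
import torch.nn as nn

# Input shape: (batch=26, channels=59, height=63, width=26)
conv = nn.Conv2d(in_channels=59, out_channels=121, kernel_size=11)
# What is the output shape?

Input shape: (26, 59, 63, 26)
Output shape: (26, 121, 53, 16)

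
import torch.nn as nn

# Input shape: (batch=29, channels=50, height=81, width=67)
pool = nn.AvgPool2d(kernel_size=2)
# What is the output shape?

Input shape: (29, 50, 81, 67)
Output shape: (29, 50, 40, 33)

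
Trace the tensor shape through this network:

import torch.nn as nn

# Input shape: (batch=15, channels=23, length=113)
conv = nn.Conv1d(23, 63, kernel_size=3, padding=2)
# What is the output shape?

Input shape: (15, 23, 113)
Output shape: (15, 63, 115)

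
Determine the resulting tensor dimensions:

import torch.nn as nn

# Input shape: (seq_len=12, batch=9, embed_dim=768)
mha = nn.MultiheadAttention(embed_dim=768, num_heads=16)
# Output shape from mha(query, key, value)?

Input shape: (12, 9, 768)
Output shape: (12, 9, 768)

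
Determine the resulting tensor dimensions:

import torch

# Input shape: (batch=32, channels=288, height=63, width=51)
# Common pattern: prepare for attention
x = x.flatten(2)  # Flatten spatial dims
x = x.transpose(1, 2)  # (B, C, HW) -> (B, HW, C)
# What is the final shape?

Input shape: (32, 288, 63, 51)
  -> after flatten(2): (32, 288, 3213)
Output shape: (32, 3213, 288)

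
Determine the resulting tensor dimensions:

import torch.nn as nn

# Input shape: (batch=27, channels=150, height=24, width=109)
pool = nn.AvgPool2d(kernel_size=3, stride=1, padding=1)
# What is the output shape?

Input shape: (27, 150, 24, 109)
Output shape: (27, 150, 24, 109)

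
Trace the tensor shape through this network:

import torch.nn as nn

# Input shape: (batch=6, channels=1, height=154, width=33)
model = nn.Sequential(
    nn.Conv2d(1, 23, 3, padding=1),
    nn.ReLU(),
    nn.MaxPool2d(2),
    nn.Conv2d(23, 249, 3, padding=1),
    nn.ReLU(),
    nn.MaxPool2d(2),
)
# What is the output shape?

Input shape: (6, 1, 154, 33)
  -> after first Conv2d: (6, 23, 154, 33)
  -> after first MaxPool2d: (6, 23, 77, 16)
  -> after second Conv2d: (6, 249, 77, 16)
Output shape: (6, 249, 38, 8)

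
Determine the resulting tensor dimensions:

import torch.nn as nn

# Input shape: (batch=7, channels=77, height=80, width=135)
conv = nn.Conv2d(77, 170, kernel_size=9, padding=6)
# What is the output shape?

Input shape: (7, 77, 80, 135)
Output shape: (7, 170, 84, 139)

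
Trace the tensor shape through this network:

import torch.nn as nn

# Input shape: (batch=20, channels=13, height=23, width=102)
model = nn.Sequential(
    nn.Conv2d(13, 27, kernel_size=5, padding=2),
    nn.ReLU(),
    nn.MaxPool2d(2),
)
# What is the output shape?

Input shape: (20, 13, 23, 102)
  -> after Conv2d: (20, 27, 23, 102)
  -> after ReLU: (20, 27, 23, 102)
Output shape: (20, 27, 11, 51)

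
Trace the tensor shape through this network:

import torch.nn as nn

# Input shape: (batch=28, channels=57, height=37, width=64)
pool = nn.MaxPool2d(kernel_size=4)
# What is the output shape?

Input shape: (28, 57, 37, 64)
Output shape: (28, 57, 9, 16)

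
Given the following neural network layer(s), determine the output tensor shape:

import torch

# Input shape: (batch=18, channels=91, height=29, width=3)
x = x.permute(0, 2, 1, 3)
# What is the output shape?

Input shape: (18, 91, 29, 3)
Output shape: (18, 29, 91, 3)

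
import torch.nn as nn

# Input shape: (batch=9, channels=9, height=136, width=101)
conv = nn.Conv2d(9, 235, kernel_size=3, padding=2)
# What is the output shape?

Input shape: (9, 9, 136, 101)
Output shape: (9, 235, 138, 103)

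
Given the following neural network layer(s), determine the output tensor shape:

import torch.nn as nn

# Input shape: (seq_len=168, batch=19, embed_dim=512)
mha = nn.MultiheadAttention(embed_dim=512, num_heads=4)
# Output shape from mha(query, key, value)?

Input shape: (168, 19, 512)
Output shape: (168, 19, 512)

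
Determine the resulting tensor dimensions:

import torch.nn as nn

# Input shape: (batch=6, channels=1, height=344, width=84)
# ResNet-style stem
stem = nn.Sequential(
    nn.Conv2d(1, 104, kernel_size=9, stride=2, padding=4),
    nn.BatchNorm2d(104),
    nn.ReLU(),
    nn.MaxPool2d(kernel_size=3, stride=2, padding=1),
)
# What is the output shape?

Input shape: (6, 1, 344, 84)
  -> after Conv2d 9x9 stride=2: (6, 104, 172, 42)
Output shape: (6, 104, 86, 21)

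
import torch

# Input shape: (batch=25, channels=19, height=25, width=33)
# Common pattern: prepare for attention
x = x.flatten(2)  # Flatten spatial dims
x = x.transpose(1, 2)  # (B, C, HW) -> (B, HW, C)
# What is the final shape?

Input shape: (25, 19, 25, 33)
  -> after flatten(2): (25, 19, 825)
Output shape: (25, 825, 19)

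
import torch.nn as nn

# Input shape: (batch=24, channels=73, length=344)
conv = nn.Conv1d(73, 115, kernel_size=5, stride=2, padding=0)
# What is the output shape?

Input shape: (24, 73, 344)
Output shape: (24, 115, 170)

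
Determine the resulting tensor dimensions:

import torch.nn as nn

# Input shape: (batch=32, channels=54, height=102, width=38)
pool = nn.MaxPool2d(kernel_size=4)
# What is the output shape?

Input shape: (32, 54, 102, 38)
Output shape: (32, 54, 25, 9)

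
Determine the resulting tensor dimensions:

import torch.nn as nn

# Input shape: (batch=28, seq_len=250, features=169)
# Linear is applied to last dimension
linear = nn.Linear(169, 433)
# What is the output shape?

Input shape: (28, 250, 169)
Output shape: (28, 250, 433)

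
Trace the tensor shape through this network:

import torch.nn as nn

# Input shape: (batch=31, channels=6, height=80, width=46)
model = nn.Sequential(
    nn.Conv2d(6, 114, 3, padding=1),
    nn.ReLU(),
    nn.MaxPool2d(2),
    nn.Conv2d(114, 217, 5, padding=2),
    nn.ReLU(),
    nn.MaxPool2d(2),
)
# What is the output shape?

Input shape: (31, 6, 80, 46)
  -> after first Conv2d: (31, 114, 80, 46)
  -> after first MaxPool2d: (31, 114, 40, 23)
  -> after second Conv2d: (31, 217, 40, 23)
Output shape: (31, 217, 20, 11)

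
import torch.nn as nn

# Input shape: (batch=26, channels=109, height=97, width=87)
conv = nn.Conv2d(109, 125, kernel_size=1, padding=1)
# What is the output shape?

Input shape: (26, 109, 97, 87)
Output shape: (26, 125, 99, 89)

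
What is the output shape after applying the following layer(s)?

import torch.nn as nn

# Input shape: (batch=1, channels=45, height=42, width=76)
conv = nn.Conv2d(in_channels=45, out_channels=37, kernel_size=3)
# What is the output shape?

Input shape: (1, 45, 42, 76)
Output shape: (1, 37, 40, 74)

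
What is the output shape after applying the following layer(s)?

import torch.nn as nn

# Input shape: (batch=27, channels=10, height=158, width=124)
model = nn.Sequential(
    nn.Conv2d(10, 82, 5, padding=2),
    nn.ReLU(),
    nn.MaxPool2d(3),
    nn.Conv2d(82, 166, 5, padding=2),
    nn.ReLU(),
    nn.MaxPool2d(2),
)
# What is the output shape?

Input shape: (27, 10, 158, 124)
  -> after first Conv2d: (27, 82, 158, 124)
  -> after first MaxPool2d: (27, 82, 52, 41)
  -> after second Conv2d: (27, 166, 52, 41)
Output shape: (27, 166, 26, 20)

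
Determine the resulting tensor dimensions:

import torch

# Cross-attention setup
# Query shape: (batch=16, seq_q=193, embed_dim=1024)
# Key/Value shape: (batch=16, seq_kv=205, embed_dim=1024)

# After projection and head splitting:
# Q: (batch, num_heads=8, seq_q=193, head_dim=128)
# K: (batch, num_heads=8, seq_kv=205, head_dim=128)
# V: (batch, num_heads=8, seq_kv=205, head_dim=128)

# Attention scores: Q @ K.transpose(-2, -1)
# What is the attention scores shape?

Input shape: (16, 193, 1024)
Output shape: (16, 8, 193, 205)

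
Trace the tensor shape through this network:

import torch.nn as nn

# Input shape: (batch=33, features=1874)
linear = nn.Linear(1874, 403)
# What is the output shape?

Input shape: (33, 1874)
Output shape: (33, 403)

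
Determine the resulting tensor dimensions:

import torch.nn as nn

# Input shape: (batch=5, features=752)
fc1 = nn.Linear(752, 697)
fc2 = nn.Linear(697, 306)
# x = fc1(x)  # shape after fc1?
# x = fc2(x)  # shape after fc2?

Input shape: (5, 752)
  -> after fc1: (5, 697)
Output shape: (5, 306)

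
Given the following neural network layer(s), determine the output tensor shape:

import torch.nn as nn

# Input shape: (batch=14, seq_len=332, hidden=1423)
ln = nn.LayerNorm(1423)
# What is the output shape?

Input shape: (14, 332, 1423)
Output shape: (14, 332, 1423)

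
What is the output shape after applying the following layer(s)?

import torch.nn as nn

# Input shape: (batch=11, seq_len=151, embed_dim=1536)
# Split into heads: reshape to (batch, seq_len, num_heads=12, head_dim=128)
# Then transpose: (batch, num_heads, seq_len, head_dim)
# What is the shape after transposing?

Input shape: (11, 151, 1536)
  -> after reshape: (11, 151, 12, 128)
Output shape: (11, 12, 151, 128)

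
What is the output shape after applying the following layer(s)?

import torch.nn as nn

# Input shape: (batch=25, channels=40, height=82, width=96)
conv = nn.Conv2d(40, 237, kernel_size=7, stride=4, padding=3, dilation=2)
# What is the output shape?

Input shape: (25, 40, 82, 96)
Output shape: (25, 237, 19, 23)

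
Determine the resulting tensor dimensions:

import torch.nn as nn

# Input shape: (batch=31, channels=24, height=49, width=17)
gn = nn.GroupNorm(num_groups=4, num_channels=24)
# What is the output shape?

Input shape: (31, 24, 49, 17)
Output shape: (31, 24, 49, 17)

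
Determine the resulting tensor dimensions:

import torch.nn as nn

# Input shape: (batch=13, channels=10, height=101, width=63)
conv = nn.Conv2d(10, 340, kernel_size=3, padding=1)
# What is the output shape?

Input shape: (13, 10, 101, 63)
Output shape: (13, 340, 101, 63)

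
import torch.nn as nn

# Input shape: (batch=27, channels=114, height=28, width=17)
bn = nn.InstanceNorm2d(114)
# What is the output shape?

Input shape: (27, 114, 28, 17)
Output shape: (27, 114, 28, 17)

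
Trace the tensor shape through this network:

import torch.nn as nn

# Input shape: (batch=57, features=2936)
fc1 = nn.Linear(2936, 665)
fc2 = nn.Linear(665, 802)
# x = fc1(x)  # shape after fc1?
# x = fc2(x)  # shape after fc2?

Input shape: (57, 2936)
  -> after fc1: (57, 665)
Output shape: (57, 802)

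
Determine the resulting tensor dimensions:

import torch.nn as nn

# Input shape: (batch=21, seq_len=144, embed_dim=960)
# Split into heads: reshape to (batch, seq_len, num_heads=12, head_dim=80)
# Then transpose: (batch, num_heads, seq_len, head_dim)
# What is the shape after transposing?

Input shape: (21, 144, 960)
  -> after reshape: (21, 144, 12, 80)
Output shape: (21, 12, 144, 80)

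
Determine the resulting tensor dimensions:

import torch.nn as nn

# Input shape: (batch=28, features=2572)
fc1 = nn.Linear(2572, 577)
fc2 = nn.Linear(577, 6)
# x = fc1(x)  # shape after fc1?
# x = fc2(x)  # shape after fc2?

Input shape: (28, 2572)
  -> after fc1: (28, 577)
Output shape: (28, 6)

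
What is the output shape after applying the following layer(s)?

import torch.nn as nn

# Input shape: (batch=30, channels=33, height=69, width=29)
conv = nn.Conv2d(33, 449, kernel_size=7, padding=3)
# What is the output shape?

Input shape: (30, 33, 69, 29)
Output shape: (30, 449, 69, 29)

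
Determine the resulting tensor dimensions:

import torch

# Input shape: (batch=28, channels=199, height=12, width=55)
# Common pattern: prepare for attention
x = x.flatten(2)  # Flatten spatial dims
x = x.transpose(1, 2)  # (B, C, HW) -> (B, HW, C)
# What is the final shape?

Input shape: (28, 199, 12, 55)
  -> after flatten(2): (28, 199, 660)
Output shape: (28, 660, 199)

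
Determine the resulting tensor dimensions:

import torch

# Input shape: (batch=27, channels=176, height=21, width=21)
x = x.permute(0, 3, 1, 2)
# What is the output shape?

Input shape: (27, 176, 21, 21)
Output shape: (27, 21, 176, 21)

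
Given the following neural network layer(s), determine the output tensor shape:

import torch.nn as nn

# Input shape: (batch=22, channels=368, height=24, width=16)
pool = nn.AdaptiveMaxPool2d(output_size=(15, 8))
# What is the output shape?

Input shape: (22, 368, 24, 16)
Output shape: (22, 368, 15, 8)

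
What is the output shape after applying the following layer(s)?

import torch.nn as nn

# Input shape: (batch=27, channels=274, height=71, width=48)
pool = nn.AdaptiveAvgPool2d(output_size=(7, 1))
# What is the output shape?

Input shape: (27, 274, 71, 48)
Output shape: (27, 274, 7, 1)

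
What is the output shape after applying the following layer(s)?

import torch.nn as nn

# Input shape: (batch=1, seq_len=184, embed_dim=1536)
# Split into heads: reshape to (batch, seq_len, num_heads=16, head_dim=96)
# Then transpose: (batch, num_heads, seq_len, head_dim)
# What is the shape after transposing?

Input shape: (1, 184, 1536)
  -> after reshape: (1, 184, 16, 96)
Output shape: (1, 16, 184, 96)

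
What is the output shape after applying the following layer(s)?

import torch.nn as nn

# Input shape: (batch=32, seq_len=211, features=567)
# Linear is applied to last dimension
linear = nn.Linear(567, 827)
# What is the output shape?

Input shape: (32, 211, 567)
Output shape: (32, 211, 827)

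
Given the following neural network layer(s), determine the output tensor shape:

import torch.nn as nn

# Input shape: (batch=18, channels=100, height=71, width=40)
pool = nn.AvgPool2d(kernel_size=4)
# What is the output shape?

Input shape: (18, 100, 71, 40)
Output shape: (18, 100, 17, 10)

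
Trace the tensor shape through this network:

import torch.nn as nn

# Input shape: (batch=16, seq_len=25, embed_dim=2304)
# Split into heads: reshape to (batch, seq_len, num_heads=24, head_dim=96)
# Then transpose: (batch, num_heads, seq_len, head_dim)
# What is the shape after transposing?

Input shape: (16, 25, 2304)
  -> after reshape: (16, 25, 24, 96)
Output shape: (16, 24, 25, 96)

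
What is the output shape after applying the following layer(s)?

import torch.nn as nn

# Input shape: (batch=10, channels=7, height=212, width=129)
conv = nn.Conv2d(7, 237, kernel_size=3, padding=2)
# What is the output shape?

Input shape: (10, 7, 212, 129)
Output shape: (10, 237, 214, 131)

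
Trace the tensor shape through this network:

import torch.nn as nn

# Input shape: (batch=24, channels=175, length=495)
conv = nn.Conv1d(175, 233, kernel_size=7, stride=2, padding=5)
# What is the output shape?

Input shape: (24, 175, 495)
Output shape: (24, 233, 250)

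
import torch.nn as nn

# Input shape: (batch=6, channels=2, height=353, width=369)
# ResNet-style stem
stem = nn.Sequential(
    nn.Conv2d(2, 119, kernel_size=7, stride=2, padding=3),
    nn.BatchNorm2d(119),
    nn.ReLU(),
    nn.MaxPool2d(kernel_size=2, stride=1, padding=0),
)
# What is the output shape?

Input shape: (6, 2, 353, 369)
  -> after Conv2d 7x7 stride=2: (6, 119, 177, 185)
Output shape: (6, 119, 176, 184)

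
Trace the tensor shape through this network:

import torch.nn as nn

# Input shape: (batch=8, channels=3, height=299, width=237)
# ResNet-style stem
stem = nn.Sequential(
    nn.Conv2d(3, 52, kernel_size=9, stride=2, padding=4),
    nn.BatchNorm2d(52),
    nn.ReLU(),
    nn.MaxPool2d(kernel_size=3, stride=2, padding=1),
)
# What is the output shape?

Input shape: (8, 3, 299, 237)
  -> after Conv2d 9x9 stride=2: (8, 52, 150, 119)
Output shape: (8, 52, 75, 60)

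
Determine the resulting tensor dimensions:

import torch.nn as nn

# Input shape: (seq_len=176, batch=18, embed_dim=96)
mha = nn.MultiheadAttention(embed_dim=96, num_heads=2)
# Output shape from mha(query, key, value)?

Input shape: (176, 18, 96)
Output shape: (176, 18, 96)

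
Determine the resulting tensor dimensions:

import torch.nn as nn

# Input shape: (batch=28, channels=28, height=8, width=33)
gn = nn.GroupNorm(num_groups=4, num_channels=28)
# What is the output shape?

Input shape: (28, 28, 8, 33)
Output shape: (28, 28, 8, 33)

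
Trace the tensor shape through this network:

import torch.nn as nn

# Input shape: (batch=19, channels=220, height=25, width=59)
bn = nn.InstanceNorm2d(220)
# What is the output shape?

Input shape: (19, 220, 25, 59)
Output shape: (19, 220, 25, 59)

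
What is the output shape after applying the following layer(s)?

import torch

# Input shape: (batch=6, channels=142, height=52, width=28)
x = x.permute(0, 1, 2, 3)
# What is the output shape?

Input shape: (6, 142, 52, 28)
Output shape: (6, 142, 52, 28)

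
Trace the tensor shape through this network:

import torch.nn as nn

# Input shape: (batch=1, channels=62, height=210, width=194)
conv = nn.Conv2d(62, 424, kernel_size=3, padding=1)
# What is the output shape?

Input shape: (1, 62, 210, 194)
Output shape: (1, 424, 210, 194)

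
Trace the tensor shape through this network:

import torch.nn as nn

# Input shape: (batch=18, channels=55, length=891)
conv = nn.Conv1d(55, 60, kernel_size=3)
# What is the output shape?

Input shape: (18, 55, 891)
Output shape: (18, 60, 889)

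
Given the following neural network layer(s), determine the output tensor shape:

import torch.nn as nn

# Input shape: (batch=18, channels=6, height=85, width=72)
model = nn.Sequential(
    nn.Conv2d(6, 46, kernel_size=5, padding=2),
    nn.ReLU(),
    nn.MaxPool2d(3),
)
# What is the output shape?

Input shape: (18, 6, 85, 72)
  -> after Conv2d: (18, 46, 85, 72)
  -> after ReLU: (18, 46, 85, 72)
Output shape: (18, 46, 28, 24)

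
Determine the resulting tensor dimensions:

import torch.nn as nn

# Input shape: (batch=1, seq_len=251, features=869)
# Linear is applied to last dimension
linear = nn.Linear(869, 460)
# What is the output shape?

Input shape: (1, 251, 869)
Output shape: (1, 251, 460)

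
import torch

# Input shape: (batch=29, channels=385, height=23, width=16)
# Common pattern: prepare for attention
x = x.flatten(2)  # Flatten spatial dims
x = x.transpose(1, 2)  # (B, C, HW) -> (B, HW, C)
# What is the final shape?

Input shape: (29, 385, 23, 16)
  -> after flatten(2): (29, 385, 368)
Output shape: (29, 368, 385)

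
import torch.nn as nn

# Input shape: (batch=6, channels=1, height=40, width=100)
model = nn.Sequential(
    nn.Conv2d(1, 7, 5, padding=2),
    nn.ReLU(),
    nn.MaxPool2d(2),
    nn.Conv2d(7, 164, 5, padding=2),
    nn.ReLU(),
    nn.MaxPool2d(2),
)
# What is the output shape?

Input shape: (6, 1, 40, 100)
  -> after first Conv2d: (6, 7, 40, 100)
  -> after first MaxPool2d: (6, 7, 20, 50)
  -> after second Conv2d: (6, 164, 20, 50)
Output shape: (6, 164, 10, 25)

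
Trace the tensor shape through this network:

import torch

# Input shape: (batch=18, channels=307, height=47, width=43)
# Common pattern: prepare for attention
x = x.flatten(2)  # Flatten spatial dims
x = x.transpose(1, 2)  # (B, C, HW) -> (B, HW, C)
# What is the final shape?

Input shape: (18, 307, 47, 43)
  -> after flatten(2): (18, 307, 2021)
Output shape: (18, 2021, 307)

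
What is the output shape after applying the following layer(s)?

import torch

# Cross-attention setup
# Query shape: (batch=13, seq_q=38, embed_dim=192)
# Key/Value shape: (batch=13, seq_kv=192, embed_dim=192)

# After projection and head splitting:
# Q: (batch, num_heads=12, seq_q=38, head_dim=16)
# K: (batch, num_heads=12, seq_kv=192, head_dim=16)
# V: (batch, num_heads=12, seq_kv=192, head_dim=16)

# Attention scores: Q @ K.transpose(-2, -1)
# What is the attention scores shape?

Input shape: (13, 38, 192)
Output shape: (13, 12, 38, 192)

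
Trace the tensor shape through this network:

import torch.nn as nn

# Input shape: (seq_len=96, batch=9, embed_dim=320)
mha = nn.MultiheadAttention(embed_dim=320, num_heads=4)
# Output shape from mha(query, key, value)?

Input shape: (96, 9, 320)
Output shape: (96, 9, 320)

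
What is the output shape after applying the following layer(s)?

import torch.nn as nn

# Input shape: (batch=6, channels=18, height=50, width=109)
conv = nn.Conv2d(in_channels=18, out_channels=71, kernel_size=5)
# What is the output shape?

Input shape: (6, 18, 50, 109)
Output shape: (6, 71, 46, 105)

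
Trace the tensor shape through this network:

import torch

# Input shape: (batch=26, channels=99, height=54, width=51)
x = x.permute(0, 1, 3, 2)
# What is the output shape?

Input shape: (26, 99, 54, 51)
Output shape: (26, 99, 51, 54)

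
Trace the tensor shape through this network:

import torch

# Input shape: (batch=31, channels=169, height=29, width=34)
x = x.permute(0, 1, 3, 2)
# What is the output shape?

Input shape: (31, 169, 29, 34)
Output shape: (31, 169, 34, 29)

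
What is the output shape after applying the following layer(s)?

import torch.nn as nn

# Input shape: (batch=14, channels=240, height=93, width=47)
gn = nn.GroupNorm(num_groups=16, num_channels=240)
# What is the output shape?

Input shape: (14, 240, 93, 47)
Output shape: (14, 240, 93, 47)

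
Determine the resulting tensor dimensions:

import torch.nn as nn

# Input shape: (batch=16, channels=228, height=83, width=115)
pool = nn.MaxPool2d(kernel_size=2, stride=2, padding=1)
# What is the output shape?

Input shape: (16, 228, 83, 115)
Output shape: (16, 228, 42, 58)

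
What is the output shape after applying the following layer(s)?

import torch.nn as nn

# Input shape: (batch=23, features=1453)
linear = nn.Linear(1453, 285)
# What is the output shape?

Input shape: (23, 1453)
Output shape: (23, 285)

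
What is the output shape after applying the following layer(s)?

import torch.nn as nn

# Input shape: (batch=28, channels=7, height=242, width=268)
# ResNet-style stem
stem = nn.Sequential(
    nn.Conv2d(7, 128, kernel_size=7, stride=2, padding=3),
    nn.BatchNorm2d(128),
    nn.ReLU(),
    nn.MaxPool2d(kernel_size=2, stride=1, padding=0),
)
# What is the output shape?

Input shape: (28, 7, 242, 268)
  -> after Conv2d 7x7 stride=2: (28, 128, 121, 134)
Output shape: (28, 128, 120, 133)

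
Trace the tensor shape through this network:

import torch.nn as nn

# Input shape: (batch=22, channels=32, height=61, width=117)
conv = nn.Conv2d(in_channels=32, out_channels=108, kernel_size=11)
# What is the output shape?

Input shape: (22, 32, 61, 117)
Output shape: (22, 108, 51, 107)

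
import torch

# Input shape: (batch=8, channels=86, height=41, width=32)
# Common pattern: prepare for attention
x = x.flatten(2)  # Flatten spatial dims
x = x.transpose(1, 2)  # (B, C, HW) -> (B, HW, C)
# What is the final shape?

Input shape: (8, 86, 41, 32)
  -> after flatten(2): (8, 86, 1312)
Output shape: (8, 1312, 86)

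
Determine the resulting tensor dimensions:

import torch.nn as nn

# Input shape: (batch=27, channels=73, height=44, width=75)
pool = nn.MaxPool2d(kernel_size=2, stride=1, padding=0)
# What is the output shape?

Input shape: (27, 73, 44, 75)
Output shape: (27, 73, 43, 74)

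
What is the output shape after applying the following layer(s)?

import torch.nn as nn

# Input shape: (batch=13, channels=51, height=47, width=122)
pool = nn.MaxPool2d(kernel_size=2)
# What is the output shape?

Input shape: (13, 51, 47, 122)
Output shape: (13, 51, 23, 61)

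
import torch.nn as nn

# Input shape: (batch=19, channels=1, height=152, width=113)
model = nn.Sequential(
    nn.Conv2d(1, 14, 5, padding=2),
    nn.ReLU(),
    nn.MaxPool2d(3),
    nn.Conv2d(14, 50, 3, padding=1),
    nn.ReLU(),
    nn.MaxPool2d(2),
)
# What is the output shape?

Input shape: (19, 1, 152, 113)
  -> after first Conv2d: (19, 14, 152, 113)
  -> after first MaxPool2d: (19, 14, 50, 37)
  -> after second Conv2d: (19, 50, 50, 37)
Output shape: (19, 50, 25, 18)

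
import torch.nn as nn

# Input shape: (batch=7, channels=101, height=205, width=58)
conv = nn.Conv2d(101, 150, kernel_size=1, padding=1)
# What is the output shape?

Input shape: (7, 101, 205, 58)
Output shape: (7, 150, 207, 60)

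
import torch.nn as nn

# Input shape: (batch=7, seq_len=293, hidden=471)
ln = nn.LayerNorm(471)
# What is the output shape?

Input shape: (7, 293, 471)
Output shape: (7, 293, 471)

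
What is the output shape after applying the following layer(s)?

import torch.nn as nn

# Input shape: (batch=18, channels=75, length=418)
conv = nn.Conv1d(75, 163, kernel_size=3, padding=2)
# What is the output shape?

Input shape: (18, 75, 418)
Output shape: (18, 163, 420)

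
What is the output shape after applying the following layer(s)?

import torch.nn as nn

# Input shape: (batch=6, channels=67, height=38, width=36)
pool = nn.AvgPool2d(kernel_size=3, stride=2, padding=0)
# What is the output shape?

Input shape: (6, 67, 38, 36)
Output shape: (6, 67, 18, 17)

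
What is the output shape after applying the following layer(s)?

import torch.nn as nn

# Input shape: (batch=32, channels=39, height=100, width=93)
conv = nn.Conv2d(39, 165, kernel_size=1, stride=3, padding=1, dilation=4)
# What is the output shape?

Input shape: (32, 39, 100, 93)
Output shape: (32, 165, 34, 32)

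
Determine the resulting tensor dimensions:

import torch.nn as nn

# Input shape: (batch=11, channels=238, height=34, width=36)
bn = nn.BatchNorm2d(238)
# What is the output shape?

Input shape: (11, 238, 34, 36)
Output shape: (11, 238, 34, 36)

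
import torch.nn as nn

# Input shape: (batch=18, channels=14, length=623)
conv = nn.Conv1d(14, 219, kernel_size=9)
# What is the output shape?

Input shape: (18, 14, 623)
Output shape: (18, 219, 615)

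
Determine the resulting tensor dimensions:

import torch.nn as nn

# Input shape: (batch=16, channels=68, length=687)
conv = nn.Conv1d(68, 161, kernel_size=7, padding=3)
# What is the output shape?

Input shape: (16, 68, 687)
Output shape: (16, 161, 687)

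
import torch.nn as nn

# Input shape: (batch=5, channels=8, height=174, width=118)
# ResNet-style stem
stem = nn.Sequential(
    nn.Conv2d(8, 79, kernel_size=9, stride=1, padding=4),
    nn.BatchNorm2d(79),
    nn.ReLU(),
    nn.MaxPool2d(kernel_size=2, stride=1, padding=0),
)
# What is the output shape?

Input shape: (5, 8, 174, 118)
  -> after Conv2d 9x9 stride=1: (5, 79, 174, 118)
Output shape: (5, 79, 173, 117)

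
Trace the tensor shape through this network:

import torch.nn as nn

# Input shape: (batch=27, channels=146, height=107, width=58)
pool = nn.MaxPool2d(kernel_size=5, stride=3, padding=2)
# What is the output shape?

Input shape: (27, 146, 107, 58)
Output shape: (27, 146, 36, 20)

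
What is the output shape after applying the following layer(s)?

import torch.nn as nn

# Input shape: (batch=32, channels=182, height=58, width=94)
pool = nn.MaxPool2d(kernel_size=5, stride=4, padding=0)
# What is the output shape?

Input shape: (32, 182, 58, 94)
Output shape: (32, 182, 14, 23)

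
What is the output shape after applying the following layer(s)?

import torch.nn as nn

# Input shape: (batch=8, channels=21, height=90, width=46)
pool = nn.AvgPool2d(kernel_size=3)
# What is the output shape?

Input shape: (8, 21, 90, 46)
Output shape: (8, 21, 30, 15)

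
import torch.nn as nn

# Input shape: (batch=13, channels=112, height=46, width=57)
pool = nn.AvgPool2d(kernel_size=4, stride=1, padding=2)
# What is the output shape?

Input shape: (13, 112, 46, 57)
Output shape: (13, 112, 47, 58)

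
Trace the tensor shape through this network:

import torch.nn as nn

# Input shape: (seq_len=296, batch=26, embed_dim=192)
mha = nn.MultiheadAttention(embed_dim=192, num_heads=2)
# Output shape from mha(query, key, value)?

Input shape: (296, 26, 192)
Output shape: (296, 26, 192)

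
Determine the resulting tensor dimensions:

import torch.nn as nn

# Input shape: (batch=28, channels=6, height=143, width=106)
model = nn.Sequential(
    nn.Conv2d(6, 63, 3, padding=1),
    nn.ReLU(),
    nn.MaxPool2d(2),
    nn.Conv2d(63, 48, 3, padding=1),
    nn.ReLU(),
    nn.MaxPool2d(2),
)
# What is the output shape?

Input shape: (28, 6, 143, 106)
  -> after first Conv2d: (28, 63, 143, 106)
  -> after first MaxPool2d: (28, 63, 71, 53)
  -> after second Conv2d: (28, 48, 71, 53)
Output shape: (28, 48, 35, 26)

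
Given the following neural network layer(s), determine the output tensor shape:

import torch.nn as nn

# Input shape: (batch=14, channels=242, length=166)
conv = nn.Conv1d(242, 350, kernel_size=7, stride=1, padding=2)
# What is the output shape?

Input shape: (14, 242, 166)
Output shape: (14, 350, 164)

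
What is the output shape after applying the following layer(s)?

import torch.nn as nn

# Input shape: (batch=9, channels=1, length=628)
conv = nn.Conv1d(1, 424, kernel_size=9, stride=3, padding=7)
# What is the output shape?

Input shape: (9, 1, 628)
Output shape: (9, 424, 212)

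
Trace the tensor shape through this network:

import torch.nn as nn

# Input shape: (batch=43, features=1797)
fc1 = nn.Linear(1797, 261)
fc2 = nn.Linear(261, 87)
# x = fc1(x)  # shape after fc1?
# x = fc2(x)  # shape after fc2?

Input shape: (43, 1797)
  -> after fc1: (43, 261)
Output shape: (43, 87)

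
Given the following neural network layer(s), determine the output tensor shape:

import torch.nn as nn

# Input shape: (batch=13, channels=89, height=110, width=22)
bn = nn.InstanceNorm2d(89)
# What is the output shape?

Input shape: (13, 89, 110, 22)
Output shape: (13, 89, 110, 22)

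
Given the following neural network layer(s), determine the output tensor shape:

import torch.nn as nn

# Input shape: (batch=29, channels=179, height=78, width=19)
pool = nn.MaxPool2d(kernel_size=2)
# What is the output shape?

Input shape: (29, 179, 78, 19)
Output shape: (29, 179, 39, 9)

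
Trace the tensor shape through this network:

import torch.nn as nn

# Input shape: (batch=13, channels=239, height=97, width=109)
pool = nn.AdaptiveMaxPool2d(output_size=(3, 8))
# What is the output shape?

Input shape: (13, 239, 97, 109)
Output shape: (13, 239, 3, 8)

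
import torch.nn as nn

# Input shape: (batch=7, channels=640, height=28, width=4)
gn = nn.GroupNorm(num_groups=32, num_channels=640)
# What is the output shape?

Input shape: (7, 640, 28, 4)
Output shape: (7, 640, 28, 4)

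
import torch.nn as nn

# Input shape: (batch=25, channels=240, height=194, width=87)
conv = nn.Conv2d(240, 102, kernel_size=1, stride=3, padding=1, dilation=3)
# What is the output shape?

Input shape: (25, 240, 194, 87)
Output shape: (25, 102, 66, 30)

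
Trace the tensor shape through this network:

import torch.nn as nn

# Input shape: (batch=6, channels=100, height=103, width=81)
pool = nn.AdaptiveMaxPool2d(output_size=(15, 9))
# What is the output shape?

Input shape: (6, 100, 103, 81)
Output shape: (6, 100, 15, 9)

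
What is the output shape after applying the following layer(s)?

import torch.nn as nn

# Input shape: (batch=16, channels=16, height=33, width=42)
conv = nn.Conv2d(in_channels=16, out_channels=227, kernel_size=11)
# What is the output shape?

Input shape: (16, 16, 33, 42)
Output shape: (16, 227, 23, 32)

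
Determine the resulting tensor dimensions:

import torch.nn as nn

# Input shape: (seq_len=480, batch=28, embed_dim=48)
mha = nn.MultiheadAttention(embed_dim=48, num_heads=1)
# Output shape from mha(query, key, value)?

Input shape: (480, 28, 48)
Output shape: (480, 28, 48)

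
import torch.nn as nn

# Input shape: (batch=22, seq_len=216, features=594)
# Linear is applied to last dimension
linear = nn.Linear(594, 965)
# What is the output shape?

Input shape: (22, 216, 594)
Output shape: (22, 216, 965)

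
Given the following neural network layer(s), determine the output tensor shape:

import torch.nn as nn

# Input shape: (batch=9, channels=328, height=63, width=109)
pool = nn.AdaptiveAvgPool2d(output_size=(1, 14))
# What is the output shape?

Input shape: (9, 328, 63, 109)
Output shape: (9, 328, 1, 14)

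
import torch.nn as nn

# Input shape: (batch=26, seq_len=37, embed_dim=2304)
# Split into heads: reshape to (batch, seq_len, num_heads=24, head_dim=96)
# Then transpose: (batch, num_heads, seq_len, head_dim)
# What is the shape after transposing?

Input shape: (26, 37, 2304)
  -> after reshape: (26, 37, 24, 96)
Output shape: (26, 24, 37, 96)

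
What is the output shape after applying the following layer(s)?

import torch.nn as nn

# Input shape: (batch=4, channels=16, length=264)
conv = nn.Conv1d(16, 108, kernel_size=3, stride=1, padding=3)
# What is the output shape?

Input shape: (4, 16, 264)
Output shape: (4, 108, 268)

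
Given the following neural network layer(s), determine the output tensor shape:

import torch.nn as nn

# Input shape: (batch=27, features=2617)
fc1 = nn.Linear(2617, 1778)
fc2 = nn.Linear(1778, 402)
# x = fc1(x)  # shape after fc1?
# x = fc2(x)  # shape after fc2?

Input shape: (27, 2617)
  -> after fc1: (27, 1778)
Output shape: (27, 402)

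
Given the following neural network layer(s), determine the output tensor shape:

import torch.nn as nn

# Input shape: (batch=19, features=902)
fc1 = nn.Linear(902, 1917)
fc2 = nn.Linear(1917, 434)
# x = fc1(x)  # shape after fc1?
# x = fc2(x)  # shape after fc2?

Input shape: (19, 902)
  -> after fc1: (19, 1917)
Output shape: (19, 434)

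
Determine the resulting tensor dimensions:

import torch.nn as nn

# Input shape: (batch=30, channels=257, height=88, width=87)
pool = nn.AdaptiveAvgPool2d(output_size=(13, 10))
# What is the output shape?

Input shape: (30, 257, 88, 87)
Output shape: (30, 257, 13, 10)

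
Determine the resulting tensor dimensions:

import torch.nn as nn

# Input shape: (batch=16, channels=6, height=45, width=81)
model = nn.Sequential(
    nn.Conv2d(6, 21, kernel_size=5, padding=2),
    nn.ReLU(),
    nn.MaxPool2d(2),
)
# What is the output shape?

Input shape: (16, 6, 45, 81)
  -> after Conv2d: (16, 21, 45, 81)
  -> after ReLU: (16, 21, 45, 81)
Output shape: (16, 21, 22, 40)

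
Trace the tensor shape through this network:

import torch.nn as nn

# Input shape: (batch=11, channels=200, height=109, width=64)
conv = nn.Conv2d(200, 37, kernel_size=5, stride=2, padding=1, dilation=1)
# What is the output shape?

Input shape: (11, 200, 109, 64)
Output shape: (11, 37, 54, 31)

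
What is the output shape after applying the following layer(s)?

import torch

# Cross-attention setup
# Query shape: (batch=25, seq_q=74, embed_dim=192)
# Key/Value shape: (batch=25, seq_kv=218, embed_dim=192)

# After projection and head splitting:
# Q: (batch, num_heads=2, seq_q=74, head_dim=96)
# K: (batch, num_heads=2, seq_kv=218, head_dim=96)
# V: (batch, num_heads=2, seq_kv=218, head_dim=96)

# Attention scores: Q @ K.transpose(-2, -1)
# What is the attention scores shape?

Input shape: (25, 74, 192)
Output shape: (25, 2, 74, 218)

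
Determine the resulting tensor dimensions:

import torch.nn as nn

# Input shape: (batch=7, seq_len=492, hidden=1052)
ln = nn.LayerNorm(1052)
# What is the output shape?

Input shape: (7, 492, 1052)
Output shape: (7, 492, 1052)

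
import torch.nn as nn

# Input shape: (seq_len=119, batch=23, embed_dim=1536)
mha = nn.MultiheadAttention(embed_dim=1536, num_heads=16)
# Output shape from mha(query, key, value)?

Input shape: (119, 23, 1536)
Output shape: (119, 23, 1536)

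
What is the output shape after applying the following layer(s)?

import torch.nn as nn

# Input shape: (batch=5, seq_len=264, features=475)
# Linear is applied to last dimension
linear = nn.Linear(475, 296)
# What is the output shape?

Input shape: (5, 264, 475)
Output shape: (5, 264, 296)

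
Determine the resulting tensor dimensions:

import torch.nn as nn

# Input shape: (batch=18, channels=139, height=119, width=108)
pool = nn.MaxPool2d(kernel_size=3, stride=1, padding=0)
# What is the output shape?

Input shape: (18, 139, 119, 108)
Output shape: (18, 139, 117, 106)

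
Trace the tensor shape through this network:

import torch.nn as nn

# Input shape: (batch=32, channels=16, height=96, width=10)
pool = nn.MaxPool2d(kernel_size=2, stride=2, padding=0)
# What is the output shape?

Input shape: (32, 16, 96, 10)
Output shape: (32, 16, 48, 5)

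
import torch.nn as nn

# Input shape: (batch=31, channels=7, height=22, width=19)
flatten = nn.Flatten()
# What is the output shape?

Input shape: (31, 7, 22, 19)
Output shape: (31, 2926)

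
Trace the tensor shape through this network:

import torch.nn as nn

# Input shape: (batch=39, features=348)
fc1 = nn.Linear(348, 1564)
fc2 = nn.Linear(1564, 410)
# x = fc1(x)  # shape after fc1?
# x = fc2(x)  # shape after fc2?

Input shape: (39, 348)
  -> after fc1: (39, 1564)
Output shape: (39, 410)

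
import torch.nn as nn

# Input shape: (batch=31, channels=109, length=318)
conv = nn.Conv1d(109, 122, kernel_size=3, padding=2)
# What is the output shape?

Input shape: (31, 109, 318)
Output shape: (31, 122, 320)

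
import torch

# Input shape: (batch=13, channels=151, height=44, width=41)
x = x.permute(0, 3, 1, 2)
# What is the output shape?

Input shape: (13, 151, 44, 41)
Output shape: (13, 41, 151, 44)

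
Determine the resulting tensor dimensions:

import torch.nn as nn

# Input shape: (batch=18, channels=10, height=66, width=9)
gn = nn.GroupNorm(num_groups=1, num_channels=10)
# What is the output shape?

Input shape: (18, 10, 66, 9)
Output shape: (18, 10, 66, 9)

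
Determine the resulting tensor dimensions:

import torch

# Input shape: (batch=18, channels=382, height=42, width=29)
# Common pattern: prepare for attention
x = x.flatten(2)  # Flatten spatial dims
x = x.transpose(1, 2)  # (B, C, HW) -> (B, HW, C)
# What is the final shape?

Input shape: (18, 382, 42, 29)
  -> after flatten(2): (18, 382, 1218)
Output shape: (18, 1218, 382)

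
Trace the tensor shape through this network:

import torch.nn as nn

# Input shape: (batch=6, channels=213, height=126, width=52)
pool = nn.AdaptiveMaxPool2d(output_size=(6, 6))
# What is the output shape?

Input shape: (6, 213, 126, 52)
Output shape: (6, 213, 6, 6)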